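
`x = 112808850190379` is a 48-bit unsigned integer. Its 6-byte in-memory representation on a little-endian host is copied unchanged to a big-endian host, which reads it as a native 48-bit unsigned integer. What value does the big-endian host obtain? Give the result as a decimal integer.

112808850190379 in 48-bit hexadecimal is 0x66995B71702B.
Stored little-endian, the bytes at ascending addresses are 2B 70 71 5B 99 66.
Read back as big-endian, the last byte is least significant, giving 0x2B70715B9966.
0x2B70715B9966 = 47761938159974.

47761938159974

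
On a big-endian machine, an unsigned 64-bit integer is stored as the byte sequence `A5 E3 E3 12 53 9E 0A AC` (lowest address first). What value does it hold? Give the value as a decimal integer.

In big-endian order the high byte comes first in memory.
The bytes are already most-significant first: 0xA5E3E312539E0AAC.
0xA5E3E312539E0AAC = 11953647503823211180.

11953647503823211180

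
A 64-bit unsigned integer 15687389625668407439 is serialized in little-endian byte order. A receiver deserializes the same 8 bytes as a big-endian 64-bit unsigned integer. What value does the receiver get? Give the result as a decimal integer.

15687389625668407439 in 64-bit hexadecimal is 0xD9B4CDBFCB1D108F.
Stored little-endian, the bytes at ascending addresses are 8F 10 1D CB BF CD B4 D9.
Read back as big-endian, the last byte is least significant, giving 0x8F101DCBBFCDB4D9.
0x8F101DCBBFCDB4D9 = 10308772307984561369.

10308772307984561369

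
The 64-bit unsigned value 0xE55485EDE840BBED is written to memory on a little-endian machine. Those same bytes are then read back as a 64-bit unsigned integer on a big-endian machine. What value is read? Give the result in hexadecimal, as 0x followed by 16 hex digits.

Stored little-endian, the bytes at ascending addresses are ED BB 40 E8 ED 85 54 E5.
Read back as big-endian, the last byte is least significant, giving 0xEDBB40E8ED8554E5.

0xEDBB40E8ED8554E5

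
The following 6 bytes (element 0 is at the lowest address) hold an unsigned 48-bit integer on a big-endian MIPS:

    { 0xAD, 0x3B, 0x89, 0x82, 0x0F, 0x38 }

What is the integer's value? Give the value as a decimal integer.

Big-endian: lowest address holds the most-significant byte.
The bytes are already most-significant first: 0xAD3B89820F38.
0xAD3B89820F38 = 190471221677880.

190471221677880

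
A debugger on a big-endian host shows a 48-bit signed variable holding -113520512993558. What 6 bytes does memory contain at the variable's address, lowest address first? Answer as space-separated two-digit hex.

Two's complement of -113520512993558 in 48 bits: 113520512993558 = 0x673F0DDA0916; invert → 0x98C0F225F6E9; add 1 → 0x98C0F225F6EA.
Split into bytes (most-significant first): 98 C0 F2 25 F6 EA.
Big-endian stores the most-significant byte at the lowest address.
So the memory order matches the most-significant-first order: 98 C0 F2 25 F6 EA.

98 C0 F2 25 F6 EA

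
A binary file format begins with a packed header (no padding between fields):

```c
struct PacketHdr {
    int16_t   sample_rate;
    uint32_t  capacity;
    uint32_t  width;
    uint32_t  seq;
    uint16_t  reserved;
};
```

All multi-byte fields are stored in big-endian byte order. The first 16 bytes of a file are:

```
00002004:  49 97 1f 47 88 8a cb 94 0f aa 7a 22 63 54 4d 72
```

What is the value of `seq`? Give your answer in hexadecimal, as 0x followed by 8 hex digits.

0x7A226354

`seq` follows `sample_rate` (2 B), `capacity` (4 B), `width` (4 B), so it starts at offset 2 + 4 + 4 = 10 and occupies 4 bytes.
Bytes at offsets 10..13: 7A 22 63 54.
Big-endian: lowest address holds the most-significant byte.
The bytes are already most-significant first: 0x7A226354.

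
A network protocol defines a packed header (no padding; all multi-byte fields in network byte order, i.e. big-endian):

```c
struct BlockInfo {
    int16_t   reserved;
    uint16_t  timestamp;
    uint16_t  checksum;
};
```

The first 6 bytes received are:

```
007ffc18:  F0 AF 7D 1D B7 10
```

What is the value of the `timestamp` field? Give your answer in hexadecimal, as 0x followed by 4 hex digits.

`timestamp` follows `reserved` (2 bytes), so it starts at byte offset 2 and occupies 2 bytes.
Bytes at offsets 2..3: 7D 1D.
Big-endian stores the most-significant byte at the lowest address.
The bytes are already most-significant first: 0x7D1D.

0x7D1D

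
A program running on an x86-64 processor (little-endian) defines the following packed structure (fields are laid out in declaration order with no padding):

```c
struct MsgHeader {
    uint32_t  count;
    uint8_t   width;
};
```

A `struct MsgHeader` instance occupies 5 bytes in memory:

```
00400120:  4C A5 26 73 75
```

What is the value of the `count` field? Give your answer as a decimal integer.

`count` is the first field, at byte offset 0, occupying 4 bytes.
Bytes at offsets 0..3: 4C A5 26 73.
In little-endian order the low byte comes first in memory.
Reassemble most-significant byte first: 73 26 A5 4C → 0x7326A54C.
0x7326A54C = 1931912524.

1931912524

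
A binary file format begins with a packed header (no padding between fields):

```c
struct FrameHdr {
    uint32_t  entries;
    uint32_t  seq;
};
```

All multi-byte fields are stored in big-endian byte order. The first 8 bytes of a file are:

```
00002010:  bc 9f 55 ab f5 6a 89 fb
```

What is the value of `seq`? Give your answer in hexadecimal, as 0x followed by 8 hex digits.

0xF56A89FB

`seq` follows `entries` (4 bytes), so it starts at byte offset 4 and occupies 4 bytes.
Bytes at offsets 4..7: F5 6A 89 FB.
Big-endian: lowest address holds the most-significant byte.
The bytes are already most-significant first: 0xF56A89FB.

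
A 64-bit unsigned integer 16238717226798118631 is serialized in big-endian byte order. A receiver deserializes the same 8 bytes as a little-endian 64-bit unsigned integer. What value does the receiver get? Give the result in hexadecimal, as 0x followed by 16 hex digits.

0xE776510748835BE1

16238717226798118631 in 64-bit hexadecimal is 0xE15B8348075176E7.
Stored big-endian, the bytes at ascending addresses are E1 5B 83 48 07 51 76 E7.
Read back as little-endian, the first byte is least significant, giving 0xE776510748835BE1.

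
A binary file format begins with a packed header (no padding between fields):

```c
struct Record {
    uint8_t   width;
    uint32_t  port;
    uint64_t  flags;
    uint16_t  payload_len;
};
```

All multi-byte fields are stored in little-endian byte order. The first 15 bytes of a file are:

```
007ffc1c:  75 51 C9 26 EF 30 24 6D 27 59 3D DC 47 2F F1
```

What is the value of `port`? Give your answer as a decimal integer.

4012296529

`port` follows `width` (1 byte), so it starts at byte offset 1 and occupies 4 bytes.
Bytes at offsets 1..4: 51 C9 26 EF.
In little-endian order the low byte comes first in memory.
Reassemble most-significant byte first: EF 26 C9 51 → 0xEF26C951.
0xEF26C951 = 4012296529.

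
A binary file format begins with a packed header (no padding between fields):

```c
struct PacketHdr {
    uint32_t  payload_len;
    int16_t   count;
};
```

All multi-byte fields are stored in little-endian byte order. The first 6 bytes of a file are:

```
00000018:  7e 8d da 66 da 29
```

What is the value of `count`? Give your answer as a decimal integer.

10714

`count` follows `payload_len` (4 bytes), so it starts at byte offset 4 and occupies 2 bytes.
Bytes at offsets 4..5: DA 29.
Little-endian: lowest address holds the least-significant byte.
Reassemble most-significant byte first: 29 DA → 0x29DA.
0x29DA = 10714.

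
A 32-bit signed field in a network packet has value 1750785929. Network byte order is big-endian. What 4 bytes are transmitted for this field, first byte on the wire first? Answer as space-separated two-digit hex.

68 5A DF 89

1750785929 in hexadecimal, padded to 32 bits, is 0x685ADF89.
Split into bytes (most-significant first): 68 5A DF 89.
Big-endian: lowest address holds the most-significant byte.
So the memory order matches the most-significant-first order: 68 5A DF 89.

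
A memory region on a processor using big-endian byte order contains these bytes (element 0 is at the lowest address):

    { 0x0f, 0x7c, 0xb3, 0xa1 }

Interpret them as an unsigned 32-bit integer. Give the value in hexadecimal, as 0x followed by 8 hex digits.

0x0F7CB3A1

In big-endian order the high byte comes first in memory.
The bytes are already most-significant first: 0x0F7CB3A1.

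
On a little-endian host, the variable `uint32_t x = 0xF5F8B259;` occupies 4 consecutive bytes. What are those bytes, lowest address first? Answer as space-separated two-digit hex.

59 B2 F8 F5

Split into bytes (most-significant first): F5 F8 B2 59.
Little-endian: lowest address holds the least-significant byte.
So at ascending addresses the bytes are 59 B2 F8 F5.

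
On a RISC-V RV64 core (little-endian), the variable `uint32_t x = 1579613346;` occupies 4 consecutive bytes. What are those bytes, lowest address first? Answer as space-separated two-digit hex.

A2 FC 26 5E

1579613346 in hexadecimal, padded to 32 bits, is 0x5E26FCA2.
Split into bytes (most-significant first): 5E 26 FC A2.
Little-endian: lowest address holds the least-significant byte.
So at ascending addresses the bytes are A2 FC 26 5E.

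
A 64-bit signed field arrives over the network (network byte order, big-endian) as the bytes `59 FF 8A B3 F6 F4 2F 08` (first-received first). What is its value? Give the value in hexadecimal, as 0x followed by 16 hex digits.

0x59FF8AB3F6F42F08

Big-endian stores the most-significant byte at the lowest address.
The bytes are already most-significant first: 0x59FF8AB3F6F42F08.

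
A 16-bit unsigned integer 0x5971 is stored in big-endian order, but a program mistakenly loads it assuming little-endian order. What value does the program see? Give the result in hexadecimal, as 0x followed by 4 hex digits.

0x7159

Stored big-endian, the bytes at ascending addresses are 59 71.
Read back as little-endian, the first byte is least significant, giving 0x7159.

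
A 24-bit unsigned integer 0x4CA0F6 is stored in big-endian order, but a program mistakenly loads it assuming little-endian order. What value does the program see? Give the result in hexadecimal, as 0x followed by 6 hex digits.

Stored big-endian, the bytes at ascending addresses are 4C A0 F6.
Read back as little-endian, the first byte is least significant, giving 0xF6A04C.

0xF6A04C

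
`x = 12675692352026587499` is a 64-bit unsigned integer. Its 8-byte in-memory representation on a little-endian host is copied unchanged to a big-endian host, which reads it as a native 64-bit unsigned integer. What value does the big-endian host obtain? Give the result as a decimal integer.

7724146236992514479

12675692352026587499 in 64-bit hexadecimal is 0xAFE91B0914AE316B.
Stored little-endian, the bytes at ascending addresses are 6B 31 AE 14 09 1B E9 AF.
Read back as big-endian, the last byte is least significant, giving 0x6B31AE14091BE9AF.
0x6B31AE14091BE9AF = 7724146236992514479.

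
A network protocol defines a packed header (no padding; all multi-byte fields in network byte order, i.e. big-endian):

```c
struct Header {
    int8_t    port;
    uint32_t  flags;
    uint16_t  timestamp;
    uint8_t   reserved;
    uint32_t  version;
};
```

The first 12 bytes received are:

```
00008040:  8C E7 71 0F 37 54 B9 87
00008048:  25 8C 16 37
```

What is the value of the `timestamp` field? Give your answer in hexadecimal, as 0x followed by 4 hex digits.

0x54B9

`timestamp` follows `port` (1 B), `flags` (4 B), so it starts at offset 1 + 4 = 5 and occupies 2 bytes.
Bytes at offsets 5..6: 54 B9.
In big-endian order the high byte comes first in memory.
The bytes are already most-significant first: 0x54B9.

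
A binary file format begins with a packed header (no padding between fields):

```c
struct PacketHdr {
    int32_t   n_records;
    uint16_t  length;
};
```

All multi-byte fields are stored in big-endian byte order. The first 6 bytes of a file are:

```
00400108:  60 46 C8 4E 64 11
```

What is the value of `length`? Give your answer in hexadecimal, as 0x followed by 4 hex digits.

0x6411

`length` follows `n_records` (4 bytes), so it starts at byte offset 4 and occupies 2 bytes.
Bytes at offsets 4..5: 64 11.
Big-endian stores the most-significant byte at the lowest address.
The bytes are already most-significant first: 0x6411.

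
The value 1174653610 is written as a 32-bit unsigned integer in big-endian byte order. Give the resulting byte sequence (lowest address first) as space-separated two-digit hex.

1174653610 in hexadecimal, padded to 32 bits, is 0x4603CAAA.
Split into bytes (most-significant first): 46 03 CA AA.
In big-endian order the high byte comes first in memory.
So the memory order matches the most-significant-first order: 46 03 CA AA.

46 03 CA AA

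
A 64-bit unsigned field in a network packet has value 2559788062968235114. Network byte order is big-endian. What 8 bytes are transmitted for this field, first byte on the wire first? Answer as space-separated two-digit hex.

2559788062968235114 in hexadecimal, padded to 64 bits, is 0x238631AE5181C46A.
Split into bytes (most-significant first): 23 86 31 AE 51 81 C4 6A.
Big-endian stores the most-significant byte at the lowest address.
So the memory order matches the most-significant-first order: 23 86 31 AE 51 81 C4 6A.

23 86 31 AE 51 81 C4 6A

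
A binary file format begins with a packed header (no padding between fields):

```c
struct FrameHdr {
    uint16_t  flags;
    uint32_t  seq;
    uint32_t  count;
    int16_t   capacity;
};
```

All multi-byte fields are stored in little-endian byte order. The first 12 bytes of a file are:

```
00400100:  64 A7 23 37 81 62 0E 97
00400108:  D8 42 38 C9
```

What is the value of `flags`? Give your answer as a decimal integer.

`flags` is the first field, at byte offset 0, occupying 2 bytes.
Bytes at offsets 0..1: 64 A7.
Little-endian stores the least-significant byte at the lowest address.
Reassemble most-significant byte first: A7 64 → 0xA764.
0xA764 = 42852.

42852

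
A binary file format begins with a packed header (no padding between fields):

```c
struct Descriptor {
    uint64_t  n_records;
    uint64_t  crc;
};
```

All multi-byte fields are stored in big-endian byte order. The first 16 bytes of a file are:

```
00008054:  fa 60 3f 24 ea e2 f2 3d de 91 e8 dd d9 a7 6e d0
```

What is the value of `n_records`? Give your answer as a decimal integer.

`n_records` is the first field, at byte offset 0, occupying 8 bytes.
Bytes at offsets 0..7: FA 60 3F 24 EA E2 F2 3D.
Big-endian stores the most-significant byte at the lowest address.
The bytes are already most-significant first: 0xFA603F24EAE2F23D.
0xFA603F24EAE2F23D = 18041489535038321213.

18041489535038321213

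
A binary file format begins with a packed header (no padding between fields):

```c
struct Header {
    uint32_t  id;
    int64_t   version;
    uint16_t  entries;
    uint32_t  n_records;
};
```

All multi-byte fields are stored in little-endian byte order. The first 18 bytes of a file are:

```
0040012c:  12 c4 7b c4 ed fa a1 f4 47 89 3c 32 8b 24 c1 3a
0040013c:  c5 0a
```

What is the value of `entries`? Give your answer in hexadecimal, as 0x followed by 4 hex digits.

`entries` follows `id` (4 B), `version` (8 B), so it starts at offset 4 + 8 = 12 and occupies 2 bytes.
Bytes at offsets 12..13: 8B 24.
In little-endian order the low byte comes first in memory.
Reassemble most-significant byte first: 24 8B → 0x248B.

0x248B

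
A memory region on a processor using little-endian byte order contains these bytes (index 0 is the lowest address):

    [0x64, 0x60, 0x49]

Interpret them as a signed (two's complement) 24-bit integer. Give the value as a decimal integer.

4808804

Little-endian: lowest address holds the least-significant byte.
Reassemble most-significant byte first: 49 60 64 → 0x496064.
0x496064 = 4808804.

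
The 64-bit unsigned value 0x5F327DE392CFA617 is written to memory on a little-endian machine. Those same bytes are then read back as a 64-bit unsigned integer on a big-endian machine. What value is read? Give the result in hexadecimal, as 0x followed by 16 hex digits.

Stored little-endian, the bytes at ascending addresses are 17 A6 CF 92 E3 7D 32 5F.
Read back as big-endian, the last byte is least significant, giving 0x17A6CF92E37D325F.

0x17A6CF92E37D325F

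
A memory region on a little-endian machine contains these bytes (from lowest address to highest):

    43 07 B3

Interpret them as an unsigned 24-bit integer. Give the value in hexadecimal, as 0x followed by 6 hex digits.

0xB30743

In little-endian order the low byte comes first in memory.
Reassemble most-significant byte first: B3 07 43 → 0xB30743.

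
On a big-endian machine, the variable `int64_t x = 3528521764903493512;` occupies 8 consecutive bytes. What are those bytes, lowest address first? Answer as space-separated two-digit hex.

30 F7 D3 D9 AB 4E 9F 88

3528521764903493512 in hexadecimal, padded to 64 bits, is 0x30F7D3D9AB4E9F88.
Split into bytes (most-significant first): 30 F7 D3 D9 AB 4E 9F 88.
Big-endian stores the most-significant byte at the lowest address.
So the memory order matches the most-significant-first order: 30 F7 D3 D9 AB 4E 9F 88.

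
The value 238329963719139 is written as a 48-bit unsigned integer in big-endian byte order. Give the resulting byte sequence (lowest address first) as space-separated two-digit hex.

D8 C2 84 D3 A9 E3

238329963719139 in hexadecimal, padded to 48 bits, is 0xD8C284D3A9E3.
Split into bytes (most-significant first): D8 C2 84 D3 A9 E3.
In big-endian order the high byte comes first in memory.
So the memory order matches the most-significant-first order: D8 C2 84 D3 A9 E3.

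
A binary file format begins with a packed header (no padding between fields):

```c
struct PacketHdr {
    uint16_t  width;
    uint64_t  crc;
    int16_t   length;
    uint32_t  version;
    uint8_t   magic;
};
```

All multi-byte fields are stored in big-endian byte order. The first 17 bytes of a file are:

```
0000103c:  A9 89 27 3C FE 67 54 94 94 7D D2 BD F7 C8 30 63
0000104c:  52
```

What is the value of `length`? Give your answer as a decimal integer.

-11587

`length` follows `width` (2 B), `crc` (8 B), so it starts at offset 2 + 8 = 10 and occupies 2 bytes.
Bytes at offsets 10..11: D2 BD.
Big-endian: lowest address holds the most-significant byte.
The bytes are already most-significant first: 0xD2BD.
Top bit is set, so as a signed 16-bit value this is 0xD2BD − 2^16 = -11587.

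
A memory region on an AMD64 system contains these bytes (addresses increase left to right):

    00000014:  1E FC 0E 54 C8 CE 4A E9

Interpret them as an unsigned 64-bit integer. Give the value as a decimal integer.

In little-endian order the low byte comes first in memory.
Reassemble most-significant byte first: E9 4A CE C8 54 0E FC 1E → 0xE94ACEC8540EFC1E.
0xE94ACEC8540EFC1E = 16810475918912846878.

16810475918912846878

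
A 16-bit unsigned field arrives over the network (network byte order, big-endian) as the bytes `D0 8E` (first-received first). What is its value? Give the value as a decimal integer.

Big-endian: lowest address holds the most-significant byte.
The bytes are already most-significant first: 0xD08E.
0xD08E = 53390.

53390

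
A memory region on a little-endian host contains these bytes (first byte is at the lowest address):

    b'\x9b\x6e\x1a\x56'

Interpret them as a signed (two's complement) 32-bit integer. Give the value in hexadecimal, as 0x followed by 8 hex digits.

0x561A6E9B

Little-endian stores the least-significant byte at the lowest address.
Reassemble most-significant byte first: 56 1A 6E 9B → 0x561A6E9B.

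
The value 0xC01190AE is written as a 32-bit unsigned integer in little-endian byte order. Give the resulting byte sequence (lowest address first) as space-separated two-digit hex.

AE 90 11 C0

Split into bytes (most-significant first): C0 11 90 AE.
Little-endian stores the least-significant byte at the lowest address.
So at ascending addresses the bytes are AE 90 11 C0.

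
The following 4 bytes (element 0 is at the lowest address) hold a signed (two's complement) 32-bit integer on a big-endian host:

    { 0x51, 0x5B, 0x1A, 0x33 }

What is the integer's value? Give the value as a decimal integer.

Big-endian: lowest address holds the most-significant byte.
The bytes are already most-significant first: 0x515B1A33.
0x515B1A33 = 1364924979.

1364924979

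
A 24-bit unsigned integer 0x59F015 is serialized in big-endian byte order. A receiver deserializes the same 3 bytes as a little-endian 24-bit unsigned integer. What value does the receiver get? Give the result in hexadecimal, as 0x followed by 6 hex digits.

Stored big-endian, the bytes at ascending addresses are 59 F0 15.
Read back as little-endian, the first byte is least significant, giving 0x15F059.

0x15F059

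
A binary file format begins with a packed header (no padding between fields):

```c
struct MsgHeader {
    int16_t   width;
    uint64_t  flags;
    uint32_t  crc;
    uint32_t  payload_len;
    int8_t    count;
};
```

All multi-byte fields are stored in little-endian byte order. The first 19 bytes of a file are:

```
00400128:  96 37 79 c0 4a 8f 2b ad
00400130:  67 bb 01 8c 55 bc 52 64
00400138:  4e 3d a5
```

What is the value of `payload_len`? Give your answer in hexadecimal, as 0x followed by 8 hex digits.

0x3D4E6452

`payload_len` follows `width` (2 B), `flags` (8 B), `crc` (4 B), so it starts at offset 2 + 8 + 4 = 14 and occupies 4 bytes.
Bytes at offsets 14..17: 52 64 4E 3D.
Little-endian stores the least-significant byte at the lowest address.
Reassemble most-significant byte first: 3D 4E 64 52 → 0x3D4E6452.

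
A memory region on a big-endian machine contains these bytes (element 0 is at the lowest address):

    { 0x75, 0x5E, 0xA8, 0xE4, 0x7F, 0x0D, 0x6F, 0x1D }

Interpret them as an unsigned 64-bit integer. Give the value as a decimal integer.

In big-endian order the high byte comes first in memory.
The bytes are already most-significant first: 0x755EA8E47F0D6F1D.
0x755EA8E47F0D6F1D = 8457382849585966877.

8457382849585966877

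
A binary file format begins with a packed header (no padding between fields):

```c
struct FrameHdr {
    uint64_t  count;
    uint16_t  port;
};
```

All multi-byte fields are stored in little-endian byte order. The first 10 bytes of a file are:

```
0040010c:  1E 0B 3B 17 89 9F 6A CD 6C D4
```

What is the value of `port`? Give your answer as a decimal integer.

54380

`port` follows `count` (8 bytes), so it starts at byte offset 8 and occupies 2 bytes.
Bytes at offsets 8..9: 6C D4.
In little-endian order the low byte comes first in memory.
Reassemble most-significant byte first: D4 6C → 0xD46C.
0xD46C = 54380.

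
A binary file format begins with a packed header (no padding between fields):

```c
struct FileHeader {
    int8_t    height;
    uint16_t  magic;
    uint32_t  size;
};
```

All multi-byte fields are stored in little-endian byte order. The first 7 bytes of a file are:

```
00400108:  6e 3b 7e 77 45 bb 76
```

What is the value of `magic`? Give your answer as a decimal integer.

`magic` follows `height` (1 byte), so it starts at byte offset 1 and occupies 2 bytes.
Bytes at offsets 1..2: 3B 7E.
In little-endian order the low byte comes first in memory.
Reassemble most-significant byte first: 7E 3B → 0x7E3B.
0x7E3B = 32315.

32315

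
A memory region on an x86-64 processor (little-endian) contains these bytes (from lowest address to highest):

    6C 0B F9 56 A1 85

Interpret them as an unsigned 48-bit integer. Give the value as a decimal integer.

Little-endian: lowest address holds the least-significant byte.
Reassemble most-significant byte first: 85 A1 56 F9 0B 6C → 0x85A156F90B6C.
0x85A156F90B6C = 146927995390828.

146927995390828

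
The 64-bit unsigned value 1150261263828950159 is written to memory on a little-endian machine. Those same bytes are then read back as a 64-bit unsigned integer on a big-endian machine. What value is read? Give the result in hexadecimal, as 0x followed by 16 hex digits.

0x8F9C6A6D868CF60F

1150261263828950159 in 64-bit hexadecimal is 0x0FF68C866D6A9C8F.
Stored little-endian, the bytes at ascending addresses are 8F 9C 6A 6D 86 8C F6 0F.
Read back as big-endian, the last byte is least significant, giving 0x8F9C6A6D868CF60F.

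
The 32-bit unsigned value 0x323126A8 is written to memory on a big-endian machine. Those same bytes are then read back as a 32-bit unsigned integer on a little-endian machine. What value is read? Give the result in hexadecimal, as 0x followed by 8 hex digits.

0xA8263132

Stored big-endian, the bytes at ascending addresses are 32 31 26 A8.
Read back as little-endian, the first byte is least significant, giving 0xA8263132.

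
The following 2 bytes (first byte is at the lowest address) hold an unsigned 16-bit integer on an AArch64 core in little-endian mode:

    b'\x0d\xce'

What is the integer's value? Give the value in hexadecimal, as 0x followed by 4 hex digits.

0xCE0D

Little-endian stores the least-significant byte at the lowest address.
Reassemble most-significant byte first: CE 0D → 0xCE0D.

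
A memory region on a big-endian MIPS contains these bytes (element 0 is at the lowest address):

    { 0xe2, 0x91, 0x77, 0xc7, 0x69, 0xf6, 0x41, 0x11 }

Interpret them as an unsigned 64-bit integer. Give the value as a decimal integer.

16325961822554702097

In big-endian order the high byte comes first in memory.
The bytes are already most-significant first: 0xE29177C769F64111.
0xE29177C769F64111 = 16325961822554702097.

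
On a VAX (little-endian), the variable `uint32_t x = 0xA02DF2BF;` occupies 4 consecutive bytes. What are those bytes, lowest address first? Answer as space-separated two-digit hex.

BF F2 2D A0

Split into bytes (most-significant first): A0 2D F2 BF.
Little-endian stores the least-significant byte at the lowest address.
So at ascending addresses the bytes are BF F2 2D A0.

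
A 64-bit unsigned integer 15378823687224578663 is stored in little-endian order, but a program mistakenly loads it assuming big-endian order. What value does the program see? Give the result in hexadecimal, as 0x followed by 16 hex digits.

0x675262BCA98E6CD5

15378823687224578663 in 64-bit hexadecimal is 0xD56C8EA9BC625267.
Stored little-endian, the bytes at ascending addresses are 67 52 62 BC A9 8E 6C D5.
Read back as big-endian, the last byte is least significant, giving 0x675262BCA98E6CD5.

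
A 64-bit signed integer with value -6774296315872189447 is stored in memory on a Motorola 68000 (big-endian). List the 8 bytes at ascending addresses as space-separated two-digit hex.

A1 FC DD 64 79 33 63 F9

Two's complement of -6774296315872189447 in 64 bits: 6774296315872189447 = 0x5E03229B86CC9C07; invert → 0xA1FCDD64793363F8; add 1 → 0xA1FCDD64793363F9.
Split into bytes (most-significant first): A1 FC DD 64 79 33 63 F9.
Big-endian stores the most-significant byte at the lowest address.
So the memory order matches the most-significant-first order: A1 FC DD 64 79 33 63 F9.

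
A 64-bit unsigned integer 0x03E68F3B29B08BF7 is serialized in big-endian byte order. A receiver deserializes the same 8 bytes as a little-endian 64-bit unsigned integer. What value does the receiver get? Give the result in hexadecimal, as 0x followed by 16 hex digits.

Stored big-endian, the bytes at ascending addresses are 03 E6 8F 3B 29 B0 8B F7.
Read back as little-endian, the first byte is least significant, giving 0xF78BB0293B8FE603.

0xF78BB0293B8FE603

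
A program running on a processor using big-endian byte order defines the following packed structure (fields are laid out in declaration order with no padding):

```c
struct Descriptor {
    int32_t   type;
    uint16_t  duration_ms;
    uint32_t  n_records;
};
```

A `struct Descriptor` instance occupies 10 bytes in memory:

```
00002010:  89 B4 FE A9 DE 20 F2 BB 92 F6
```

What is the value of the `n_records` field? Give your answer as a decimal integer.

4072379126

`n_records` follows `type` (4 B), `duration_ms` (2 B), so it starts at offset 4 + 2 = 6 and occupies 4 bytes.
Bytes at offsets 6..9: F2 BB 92 F6.
Big-endian: lowest address holds the most-significant byte.
The bytes are already most-significant first: 0xF2BB92F6.
0xF2BB92F6 = 4072379126.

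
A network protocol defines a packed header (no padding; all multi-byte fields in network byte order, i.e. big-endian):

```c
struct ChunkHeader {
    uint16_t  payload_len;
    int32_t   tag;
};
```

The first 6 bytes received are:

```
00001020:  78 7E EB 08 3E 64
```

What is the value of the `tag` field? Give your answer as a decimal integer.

-351781276

`tag` follows `payload_len` (2 bytes), so it starts at byte offset 2 and occupies 4 bytes.
Bytes at offsets 2..5: EB 08 3E 64.
Big-endian: lowest address holds the most-significant byte.
The bytes are already most-significant first: 0xEB083E64.
Top bit is set, so as a signed 32-bit value this is 0xEB083E64 − 2^32 = -351781276.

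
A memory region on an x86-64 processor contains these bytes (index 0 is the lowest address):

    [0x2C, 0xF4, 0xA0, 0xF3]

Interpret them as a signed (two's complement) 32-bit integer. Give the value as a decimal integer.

In little-endian order the low byte comes first in memory.
Reassemble most-significant byte first: F3 A0 F4 2C → 0xF3A0F42C.
Top bit is set, so as a signed 32-bit value this is 0xF3A0F42C − 2^32 = -207555540.

-207555540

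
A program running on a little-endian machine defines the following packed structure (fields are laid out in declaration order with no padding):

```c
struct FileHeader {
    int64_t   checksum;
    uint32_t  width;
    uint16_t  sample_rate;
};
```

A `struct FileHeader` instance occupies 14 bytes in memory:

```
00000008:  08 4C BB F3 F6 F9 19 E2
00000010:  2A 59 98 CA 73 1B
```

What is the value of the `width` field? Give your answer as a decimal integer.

`width` follows `checksum` (8 bytes), so it starts at byte offset 8 and occupies 4 bytes.
Bytes at offsets 8..11: 2A 59 98 CA.
Little-endian stores the least-significant byte at the lowest address.
Reassemble most-significant byte first: CA 98 59 2A → 0xCA98592A.
0xCA98592A = 3398981930.

3398981930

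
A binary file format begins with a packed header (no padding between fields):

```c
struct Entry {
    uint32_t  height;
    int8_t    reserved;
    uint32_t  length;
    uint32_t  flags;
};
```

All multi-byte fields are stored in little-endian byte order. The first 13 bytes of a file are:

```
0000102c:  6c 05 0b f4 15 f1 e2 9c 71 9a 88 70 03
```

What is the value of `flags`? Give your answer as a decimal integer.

`flags` follows `height` (4 B), `reserved` (1 B), `length` (4 B), so it starts at offset 4 + 1 + 4 = 9 and occupies 4 bytes.
Bytes at offsets 9..12: 9A 88 70 03.
In little-endian order the low byte comes first in memory.
Reassemble most-significant byte first: 03 70 88 9A → 0x0370889A.
0x0370889A = 57706650.

57706650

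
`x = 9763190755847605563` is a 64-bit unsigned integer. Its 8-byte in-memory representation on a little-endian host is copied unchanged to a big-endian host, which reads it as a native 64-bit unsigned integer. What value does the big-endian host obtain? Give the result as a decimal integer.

9763190755847605563 in 64-bit hexadecimal is 0x877DD243CCAC8D3B.
Stored little-endian, the bytes at ascending addresses are 3B 8D AC CC 43 D2 7D 87.
Read back as big-endian, the last byte is least significant, giving 0x3B8DACCC43D27D87.
0x3B8DACCC43D27D87 = 4291276013265124743.

4291276013265124743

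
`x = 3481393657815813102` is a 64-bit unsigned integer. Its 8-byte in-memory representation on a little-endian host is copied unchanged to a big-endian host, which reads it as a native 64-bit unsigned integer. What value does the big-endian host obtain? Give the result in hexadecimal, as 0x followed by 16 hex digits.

3481393657815813102 in 64-bit hexadecimal is 0x305065162968CBEE.
Stored little-endian, the bytes at ascending addresses are EE CB 68 29 16 65 50 30.
Read back as big-endian, the last byte is least significant, giving 0xEECB682916655030.

0xEECB682916655030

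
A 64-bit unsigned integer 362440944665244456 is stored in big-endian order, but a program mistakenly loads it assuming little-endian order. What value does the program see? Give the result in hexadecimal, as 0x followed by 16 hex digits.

362440944665244456 in 64-bit hexadecimal is 0x0507A61E6ED43328.
Stored big-endian, the bytes at ascending addresses are 05 07 A6 1E 6E D4 33 28.
Read back as little-endian, the first byte is least significant, giving 0x2833D46E1EA60705.

0x2833D46E1EA60705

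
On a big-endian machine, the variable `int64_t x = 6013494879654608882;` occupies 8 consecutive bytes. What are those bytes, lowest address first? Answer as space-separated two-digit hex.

6013494879654608882 in hexadecimal, padded to 64 bits, is 0x537439BB70717FF2.
Split into bytes (most-significant first): 53 74 39 BB 70 71 7F F2.
Big-endian stores the most-significant byte at the lowest address.
So the memory order matches the most-significant-first order: 53 74 39 BB 70 71 7F F2.

53 74 39 BB 70 71 7F F2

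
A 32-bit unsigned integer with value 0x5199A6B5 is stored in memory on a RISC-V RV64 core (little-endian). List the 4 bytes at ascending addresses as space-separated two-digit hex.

B5 A6 99 51

Split into bytes (most-significant first): 51 99 A6 B5.
Little-endian: lowest address holds the least-significant byte.
So at ascending addresses the bytes are B5 A6 99 51.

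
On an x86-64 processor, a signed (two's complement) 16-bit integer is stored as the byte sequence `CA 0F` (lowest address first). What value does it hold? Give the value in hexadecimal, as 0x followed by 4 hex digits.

0x0FCA

Little-endian: lowest address holds the least-significant byte.
Reassemble most-significant byte first: 0F CA → 0x0FCA.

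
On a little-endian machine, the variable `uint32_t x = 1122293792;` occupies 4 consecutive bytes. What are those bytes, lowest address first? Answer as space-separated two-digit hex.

20 D8 E4 42

1122293792 in hexadecimal, padded to 32 bits, is 0x42E4D820.
Split into bytes (most-significant first): 42 E4 D8 20.
Little-endian stores the least-significant byte at the lowest address.
So at ascending addresses the bytes are 20 D8 E4 42.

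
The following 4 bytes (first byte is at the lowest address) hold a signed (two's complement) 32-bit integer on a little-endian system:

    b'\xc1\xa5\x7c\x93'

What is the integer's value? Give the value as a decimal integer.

-1820547647

Little-endian: lowest address holds the least-significant byte.
Reassemble most-significant byte first: 93 7C A5 C1 → 0x937CA5C1.
Top bit is set, so as a signed 32-bit value this is 0x937CA5C1 − 2^32 = -1820547647.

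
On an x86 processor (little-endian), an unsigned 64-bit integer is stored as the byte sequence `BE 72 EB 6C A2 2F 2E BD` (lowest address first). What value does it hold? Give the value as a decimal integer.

13631885496755647166

Little-endian: lowest address holds the least-significant byte.
Reassemble most-significant byte first: BD 2E 2F A2 6C EB 72 BE → 0xBD2E2FA26CEB72BE.
0xBD2E2FA26CEB72BE = 13631885496755647166.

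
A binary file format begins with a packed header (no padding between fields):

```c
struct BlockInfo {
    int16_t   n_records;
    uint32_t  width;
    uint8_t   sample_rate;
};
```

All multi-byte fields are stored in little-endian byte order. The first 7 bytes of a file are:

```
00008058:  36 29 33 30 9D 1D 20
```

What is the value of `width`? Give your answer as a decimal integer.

`width` follows `n_records` (2 bytes), so it starts at byte offset 2 and occupies 4 bytes.
Bytes at offsets 2..5: 33 30 9D 1D.
Little-endian: lowest address holds the least-significant byte.
Reassemble most-significant byte first: 1D 9D 30 33 → 0x1D9D3033.
0x1D9D3033 = 496840755.

496840755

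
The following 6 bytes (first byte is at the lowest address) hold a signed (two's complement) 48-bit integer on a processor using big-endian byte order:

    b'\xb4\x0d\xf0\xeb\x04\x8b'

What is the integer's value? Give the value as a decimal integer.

-83503007202165

Big-endian: lowest address holds the most-significant byte.
The bytes are already most-significant first: 0xB40DF0EB048B.
Top bit is set, so as a signed 48-bit value this is 0xB40DF0EB048B − 2^48 = -83503007202165.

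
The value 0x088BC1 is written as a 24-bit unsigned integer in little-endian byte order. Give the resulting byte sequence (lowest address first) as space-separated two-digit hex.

C1 8B 08

Split into bytes (most-significant first): 08 8B C1.
Little-endian stores the least-significant byte at the lowest address.
So at ascending addresses the bytes are C1 8B 08.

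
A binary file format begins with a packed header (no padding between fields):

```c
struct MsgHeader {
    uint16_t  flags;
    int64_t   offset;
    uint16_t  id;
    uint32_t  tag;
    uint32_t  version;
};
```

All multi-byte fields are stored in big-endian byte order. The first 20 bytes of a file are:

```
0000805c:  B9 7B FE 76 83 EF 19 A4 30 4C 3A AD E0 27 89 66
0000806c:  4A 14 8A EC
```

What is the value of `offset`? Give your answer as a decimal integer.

-110756077873385396

`offset` follows `flags` (2 bytes), so it starts at byte offset 2 and occupies 8 bytes.
Bytes at offsets 2..9: FE 76 83 EF 19 A4 30 4C.
Big-endian: lowest address holds the most-significant byte.
The bytes are already most-significant first: 0xFE7683EF19A4304C.
Top bit is set, so as a signed 64-bit value this is 0xFE7683EF19A4304C − 2^64 = -110756077873385396.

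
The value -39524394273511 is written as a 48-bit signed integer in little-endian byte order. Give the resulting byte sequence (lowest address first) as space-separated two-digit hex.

Two's complement of -39524394273511 in 48 bits: 39524394273511 = 0x23F27D7B0AE7; invert → 0xDC0D8284F518; add 1 → 0xDC0D8284F519.
Split into bytes (most-significant first): DC 0D 82 84 F5 19.
In little-endian order the low byte comes first in memory.
So at ascending addresses the bytes are 19 F5 84 82 0D DC.

19 F5 84 82 0D DC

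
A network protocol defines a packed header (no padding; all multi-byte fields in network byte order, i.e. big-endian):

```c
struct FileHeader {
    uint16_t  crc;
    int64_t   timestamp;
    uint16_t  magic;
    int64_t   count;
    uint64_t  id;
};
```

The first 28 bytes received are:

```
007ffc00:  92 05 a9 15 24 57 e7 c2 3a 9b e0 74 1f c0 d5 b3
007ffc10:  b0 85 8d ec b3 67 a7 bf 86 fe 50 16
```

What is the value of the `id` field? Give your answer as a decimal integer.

12927485696435703830

`id` follows `crc` (2 B), `timestamp` (8 B), `magic` (2 B), `count` (8 B), so it starts at offset 2 + 8 + 2 + 8 = 20 and occupies 8 bytes.
Bytes at offsets 20..27: B3 67 A7 BF 86 FE 50 16.
Big-endian: lowest address holds the most-significant byte.
The bytes are already most-significant first: 0xB367A7BF86FE5016.
0xB367A7BF86FE5016 = 12927485696435703830.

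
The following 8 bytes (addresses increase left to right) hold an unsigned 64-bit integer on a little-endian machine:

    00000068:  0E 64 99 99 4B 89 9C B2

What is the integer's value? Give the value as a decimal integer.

In little-endian order the low byte comes first in memory.
Reassemble most-significant byte first: B2 9C 89 4B 99 99 64 0E → 0xB29C894B9999640E.
0xB29C894B9999640E = 12870312792910554126.

12870312792910554126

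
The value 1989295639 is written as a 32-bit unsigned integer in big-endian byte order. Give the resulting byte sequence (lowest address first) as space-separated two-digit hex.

76 92 3E 17

1989295639 in hexadecimal, padded to 32 bits, is 0x76923E17.
Split into bytes (most-significant first): 76 92 3E 17.
Big-endian stores the most-significant byte at the lowest address.
So the memory order matches the most-significant-first order: 76 92 3E 17.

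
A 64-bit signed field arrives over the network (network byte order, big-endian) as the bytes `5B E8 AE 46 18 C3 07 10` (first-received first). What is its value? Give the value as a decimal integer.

Big-endian: lowest address holds the most-significant byte.
The bytes are already most-significant first: 0x5BE8AE4618C30710.
0x5BE8AE4618C30710 = 6622734868134692624.

6622734868134692624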